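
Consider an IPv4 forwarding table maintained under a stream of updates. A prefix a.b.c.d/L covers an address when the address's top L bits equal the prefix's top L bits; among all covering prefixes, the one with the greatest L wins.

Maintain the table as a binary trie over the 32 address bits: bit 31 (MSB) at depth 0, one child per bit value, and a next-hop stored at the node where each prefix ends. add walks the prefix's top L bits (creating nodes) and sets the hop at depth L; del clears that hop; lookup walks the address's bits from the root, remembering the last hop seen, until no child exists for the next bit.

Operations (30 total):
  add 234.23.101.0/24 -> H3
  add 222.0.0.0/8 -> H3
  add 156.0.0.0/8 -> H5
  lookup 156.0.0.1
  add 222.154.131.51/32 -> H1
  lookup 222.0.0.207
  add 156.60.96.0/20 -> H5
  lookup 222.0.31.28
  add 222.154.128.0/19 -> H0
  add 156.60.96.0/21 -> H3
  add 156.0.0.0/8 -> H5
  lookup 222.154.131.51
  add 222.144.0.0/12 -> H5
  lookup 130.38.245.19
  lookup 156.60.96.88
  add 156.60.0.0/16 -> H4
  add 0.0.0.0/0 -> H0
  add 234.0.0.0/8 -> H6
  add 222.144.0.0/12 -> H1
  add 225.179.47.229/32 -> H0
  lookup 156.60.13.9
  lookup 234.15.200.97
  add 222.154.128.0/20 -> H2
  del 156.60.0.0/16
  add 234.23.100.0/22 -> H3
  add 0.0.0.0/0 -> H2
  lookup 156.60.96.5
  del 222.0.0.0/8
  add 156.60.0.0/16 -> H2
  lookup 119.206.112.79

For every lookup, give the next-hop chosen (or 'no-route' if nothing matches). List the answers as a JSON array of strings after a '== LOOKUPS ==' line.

Apply in order:
  add 234.23.101.0/24 -> H3 at depth 24
  add 222.0.0.0/8 -> H3 at depth 8
  add 156.0.0.0/8 -> H5 at depth 8
  lookup 156.0.0.1: bits 10011100 walk d0:-→d1:-→d2:-→d3:-→d4:-→d5:-→d6:-→d7:-→d8:H5 -> H5
  add 222.154.131.51/32 -> H1 at depth 32
  lookup 222.0.0.207: bits 11011110 walk d0:-→d1:-→d2:-→d3:-→d4:-→d5:-→d6:-→d7:-→d8:H3 -> H3
  add 156.60.96.0/20 -> H5 at depth 20
  lookup 222.0.31.28: bits 11011110 walk d0:-→d1:-→d2:-→d3:-→d4:-→d5:-→d6:-→d7:-→d8:H3 -> H3
  add 222.154.128.0/19 -> H0 at depth 19
  add 156.60.96.0/21 -> H3 at depth 21
  add 156.0.0.0/8 -> H5 at depth 8
  lookup 222.154.131.51: bits 11011110100110101000001100110011 walk d0:-→d1:-→d2:-→d3:-→d4:-→d5:-→d6:-→d7:-→d8:H3→d9:-→d10:-→d11:-→d12:-→d13:-→d14:-→d15:-→d16:-→d17:-→d18:-→d19:H0→d20:-→d21:-→d22:-→d23:-→d24:-→d25:-→d26:-→d27:-→d28:-→d29:-→d30:-→d31:-→d32:H1 -> H1
  add 222.144.0.0/12 -> H5 at depth 12
  lookup 130.38.245.19: bits 100 walk d0:-→d1:-→d2:-→d3:- -> no-route
  lookup 156.60.96.88: bits 100111000011110001100 walk d0:-→d1:-→d2:-→d3:-→d4:-→d5:-→d6:-→d7:-→d8:H5→d9:-→d10:-→d11:-→d12:-→d13:-→d14:-→d15:-→d16:-→d17:-→d18:-→d19:-→d20:H5→d21:H3 -> H3
  add 156.60.0.0/16 -> H4 at depth 16
  add 0.0.0.0/0 -> H0 at depth 0
  add 234.0.0.0/8 -> H6 at depth 8
  add 222.144.0.0/12 -> H1 at depth 12
  add 225.179.47.229/32 -> H0 at depth 32
  lookup 156.60.13.9: bits 10011100001111000 walk d0:H0→d1:-→d2:-→d3:-→d4:-→d5:-→d6:-→d7:-→d8:H5→d9:-→d10:-→d11:-→d12:-→d13:-→d14:-→d15:-→d16:H4→d17:- -> H4
  lookup 234.15.200.97: bits 11101010000 walk d0:H0→d1:-→d2:-→d3:-→d4:-→d5:-→d6:-→d7:-→d8:H6→d9:-→d10:-→d11:- -> H6
  add 222.154.128.0/20 -> H2 at depth 20
  del 156.60.0.0/16 (clear depth 16)
  add 234.23.100.0/22 -> H3 at depth 22
  add 0.0.0.0/0 -> H2 at depth 0
  lookup 156.60.96.5: bits 100111000011110001100 walk d0:H2→d1:-→d2:-→d3:-→d4:-→d5:-→d6:-→d7:-→d8:H5→d9:-→d10:-→d11:-→d12:-→d13:-→d14:-→d15:-→d16:-→d17:-→d18:-→d19:-→d20:H5→d21:H3 -> H3
  del 222.0.0.0/8 (clear depth 8)
  add 156.60.0.0/16 -> H2 at depth 16
  lookup 119.206.112.79: bits ε walk d0:H2 -> H2

== LOOKUPS ==
["H5","H3","H3","H1","no-route","H3","H4","H6","H3","H2"]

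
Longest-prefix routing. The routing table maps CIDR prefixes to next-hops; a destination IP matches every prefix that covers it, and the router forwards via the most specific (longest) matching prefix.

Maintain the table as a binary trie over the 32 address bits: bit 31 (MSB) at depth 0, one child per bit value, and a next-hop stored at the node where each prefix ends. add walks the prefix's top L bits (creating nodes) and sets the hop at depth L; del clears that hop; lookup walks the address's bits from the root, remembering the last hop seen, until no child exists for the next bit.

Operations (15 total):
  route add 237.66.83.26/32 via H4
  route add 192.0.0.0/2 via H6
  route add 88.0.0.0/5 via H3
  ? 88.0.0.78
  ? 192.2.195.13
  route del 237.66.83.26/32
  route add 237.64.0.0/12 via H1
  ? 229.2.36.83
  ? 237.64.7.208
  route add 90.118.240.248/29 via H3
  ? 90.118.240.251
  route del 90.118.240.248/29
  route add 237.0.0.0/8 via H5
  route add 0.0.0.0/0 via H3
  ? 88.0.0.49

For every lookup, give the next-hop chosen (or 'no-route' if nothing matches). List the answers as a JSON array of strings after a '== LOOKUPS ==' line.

Trace:
  add 237.66.83.26/32 -> H4 at depth 32
  add 192.0.0.0/2 -> H6 at depth 2
  add 88.0.0.0/5 -> H3 at depth 5
  Q 88.0.0.78: descend 01011 ; hops seen [H3] ; pick H3
  Q 192.2.195.13: descend 11 ; hops seen [H6] ; pick H6
  del 237.66.83.26/32 (clear depth 32)
  add 237.64.0.0/12 -> H1 at depth 12
  Q 229.2.36.83: descend 1110 ; hops seen [H6] ; pick H6
  Q 237.64.7.208: descend 11101101010000 ; hops seen [H6,H1] ; pick H1
  add 90.118.240.248/29 -> H3 at depth 29
  Q 90.118.240.251: descend 01011010011101101111000011111 ; hops seen [H3,H3] ; pick H3
  del 90.118.240.248/29 (clear depth 29)
  add 237.0.0.0/8 -> H5 at depth 8
  add 0.0.0.0/0 -> H3 at depth 0
  Q 88.0.0.49: descend 010110 ; hops seen [H3,H3] ; pick H3

== LOOKUPS ==
["H3","H6","H6","H1","H3","H3"]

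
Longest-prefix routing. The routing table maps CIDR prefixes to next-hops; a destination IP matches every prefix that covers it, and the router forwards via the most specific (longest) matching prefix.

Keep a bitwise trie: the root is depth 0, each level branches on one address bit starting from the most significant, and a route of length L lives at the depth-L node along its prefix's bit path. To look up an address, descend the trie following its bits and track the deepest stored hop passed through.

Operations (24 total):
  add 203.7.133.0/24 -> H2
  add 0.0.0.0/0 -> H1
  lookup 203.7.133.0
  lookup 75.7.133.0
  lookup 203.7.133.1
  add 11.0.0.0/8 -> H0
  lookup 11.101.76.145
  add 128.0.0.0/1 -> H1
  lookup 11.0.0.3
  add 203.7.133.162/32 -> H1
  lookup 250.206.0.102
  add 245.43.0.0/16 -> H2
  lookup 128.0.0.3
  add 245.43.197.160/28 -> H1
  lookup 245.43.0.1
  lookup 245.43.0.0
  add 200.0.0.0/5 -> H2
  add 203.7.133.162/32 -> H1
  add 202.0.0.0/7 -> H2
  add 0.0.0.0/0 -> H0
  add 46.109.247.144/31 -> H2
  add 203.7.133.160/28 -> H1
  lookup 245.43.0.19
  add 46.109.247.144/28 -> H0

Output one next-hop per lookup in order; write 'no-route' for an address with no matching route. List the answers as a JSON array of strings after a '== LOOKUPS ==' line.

Trace:
  add 203.7.133.0/24 -> H2 at depth 24
  add 0.0.0.0/0 -> H1 at depth 0
  lookup 203.7.133.0: bits 110010110000011110000101 walk d0:H1→d1:-→d2:-→d3:-→d4:-→d5:-→d6:-→d7:-→d8:-→d9:-→d10:-→d11:-→d12:-→d13:-→d14:-→d15:-→d16:-→d17:-→d18:-→d19:-→d20:-→d21:-→d22:-→d23:-→d24:H2 -> H2
  lookup 75.7.133.0: bits ε walk d0:H1 -> H1
  lookup 203.7.133.1: bits 110010110000011110000101 walk d0:H1→d1:-→d2:-→d3:-→d4:-→d5:-→d6:-→d7:-→d8:-→d9:-→d10:-→d11:-→d12:-→d13:-→d14:-→d15:-→d16:-→d17:-→d18:-→d19:-→d20:-→d21:-→d22:-→d23:-→d24:H2 -> H2
  add 11.0.0.0/8 -> H0 at depth 8
  lookup 11.101.76.145: bits 00001011 walk d0:H1→d1:-→d2:-→d3:-→d4:-→d5:-→d6:-→d7:-→d8:H0 -> H0
  add 128.0.0.0/1 -> H1 at depth 1
  lookup 11.0.0.3: bits 00001011 walk d0:H1→d1:-→d2:-→d3:-→d4:-→d5:-→d6:-→d7:-→d8:H0 -> H0
  add 203.7.133.162/32 -> H1 at depth 32
  lookup 250.206.0.102: bits 11 walk d0:H1→d1:H1→d2:- -> H1
  add 245.43.0.0/16 -> H2 at depth 16
  lookup 128.0.0.3: bits 1 walk d0:H1→d1:H1 -> H1
  add 245.43.197.160/28 -> H1 at depth 28
  lookup 245.43.0.1: bits 1111010100101011 walk d0:H1→d1:H1→d2:-→d3:-→d4:-→d5:-→d6:-→d7:-→d8:-→d9:-→d10:-→d11:-→d12:-→d13:-→d14:-→d15:-→d16:H2 -> H2
  lookup 245.43.0.0: bits 1111010100101011 walk d0:H1→d1:H1→d2:-→d3:-→d4:-→d5:-→d6:-→d7:-→d8:-→d9:-→d10:-→d11:-→d12:-→d13:-→d14:-→d15:-→d16:H2 -> H2
  add 200.0.0.0/5 -> H2 at depth 5
  add 203.7.133.162/32 -> H1 at depth 32
  add 202.0.0.0/7 -> H2 at depth 7
  add 0.0.0.0/0 -> H0 at depth 0
  add 46.109.247.144/31 -> H2 at depth 31
  add 203.7.133.160/28 -> H1 at depth 28
  lookup 245.43.0.19: bits 1111010100101011 walk d0:H0→d1:H1→d2:-→d3:-→d4:-→d5:-→d6:-→d7:-→d8:-→d9:-→d10:-→d11:-→d12:-→d13:-→d14:-→d15:-→d16:H2 -> H2
  add 46.109.247.144/28 -> H0 at depth 28

== LOOKUPS ==
["H2","H1","H2","H0","H0","H1","H1","H2","H2","H2"]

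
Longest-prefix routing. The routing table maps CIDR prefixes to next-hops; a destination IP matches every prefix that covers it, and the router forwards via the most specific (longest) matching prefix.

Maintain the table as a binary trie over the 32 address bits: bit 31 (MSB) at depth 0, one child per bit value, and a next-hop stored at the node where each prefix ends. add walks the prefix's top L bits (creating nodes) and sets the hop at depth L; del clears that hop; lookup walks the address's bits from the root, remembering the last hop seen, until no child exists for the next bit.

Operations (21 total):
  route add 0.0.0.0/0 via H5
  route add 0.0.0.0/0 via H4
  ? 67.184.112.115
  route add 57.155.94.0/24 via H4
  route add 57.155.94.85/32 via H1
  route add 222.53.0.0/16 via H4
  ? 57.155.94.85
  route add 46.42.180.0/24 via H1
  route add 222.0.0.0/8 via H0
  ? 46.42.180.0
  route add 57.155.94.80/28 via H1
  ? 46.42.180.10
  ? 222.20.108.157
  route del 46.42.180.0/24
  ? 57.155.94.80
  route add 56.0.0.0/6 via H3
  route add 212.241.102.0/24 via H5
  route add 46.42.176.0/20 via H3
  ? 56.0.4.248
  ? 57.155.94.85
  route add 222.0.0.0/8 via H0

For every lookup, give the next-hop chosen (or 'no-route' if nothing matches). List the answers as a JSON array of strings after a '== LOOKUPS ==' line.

Trace:
  add 0.0.0.0/0 -> H5 at depth 0
  add 0.0.0.0/0 -> H4 at depth 0
  ? 67.184.112.115  path d0:H4  best=H4
  add 57.155.94.0/24 -> H4 at depth 24
  add 57.155.94.85/32 -> H1 at depth 32
  add 222.53.0.0/16 -> H4 at depth 16
  ? 57.155.94.85  path d0:H4→d1:-→d2:-→d3:-→d4:-→d5:-→d6:-→d7:-→d8:-→d9:-→d10:-→d11:-→d12:-→d13:-→d14:-→d15:-→d16:-→d17:-→d18:-→d19:-→d20:-→d21:-→d22:-→d23:-→d24:H4→d25:-→d26:-→d27:-→d28:-→d29:-→d30:-→d31:-→d32:H1  best=H1
  add 46.42.180.0/24 -> H1 at depth 24
  add 222.0.0.0/8 -> H0 at depth 8
  ? 46.42.180.0  path d0:H4→d1:-→d2:-→d3:-→d4:-→d5:-→d6:-→d7:-→d8:-→d9:-→d10:-→d11:-→d12:-→d13:-→d14:-→d15:-→d16:-→d17:-→d18:-→d19:-→d20:-→d21:-→d22:-→d23:-→d24:H1  best=H1
  add 57.155.94.80/28 -> H1 at depth 28
  ? 46.42.180.10  path d0:H4→d1:-→d2:-→d3:-→d4:-→d5:-→d6:-→d7:-→d8:-→d9:-→d10:-→d11:-→d12:-→d13:-→d14:-→d15:-→d16:-→d17:-→d18:-→d19:-→d20:-→d21:-→d22:-→d23:-→d24:H1  best=H1
  ? 222.20.108.157  path d0:H4→d1:-→d2:-→d3:-→d4:-→d5:-→d6:-→d7:-→d8:H0→d9:-→d10:-  best=H0
  - 46.42.180.0/24 clear@24
  ? 57.155.94.80  path d0:H4→d1:-→d2:-→d3:-→d4:-→d5:-→d6:-→d7:-→d8:-→d9:-→d10:-→d11:-→d12:-→d13:-→d14:-→d15:-→d16:-→d17:-→d18:-→d19:-→d20:-→d21:-→d22:-→d23:-→d24:H4→d25:-→d26:-→d27:-→d28:H1→d29:-  best=H1
  add 56.0.0.0/6 -> H3 at depth 6
  add 212.241.102.0/24 -> H5 at depth 24
  add 46.42.176.0/20 -> H3 at depth 20
  ? 56.0.4.248  path d0:H4→d1:-→d2:-→d3:-→d4:-→d5:-→d6:H3→d7:-  best=H3
  ? 57.155.94.85  path d0:H4→d1:-→d2:-→d3:-→d4:-→d5:-→d6:H3→d7:-→d8:-→d9:-→d10:-→d11:-→d12:-→d13:-→d14:-→d15:-→d16:-→d17:-→d18:-→d19:-→d20:-→d21:-→d22:-→d23:-→d24:H4→d25:-→d26:-→d27:-→d28:H1→d29:-→d30:-→d31:-→d32:H1  best=H1
  add 222.0.0.0/8 -> H0 at depth 8

== LOOKUPS ==
["H4","H1","H1","H1","H0","H1","H3","H1"]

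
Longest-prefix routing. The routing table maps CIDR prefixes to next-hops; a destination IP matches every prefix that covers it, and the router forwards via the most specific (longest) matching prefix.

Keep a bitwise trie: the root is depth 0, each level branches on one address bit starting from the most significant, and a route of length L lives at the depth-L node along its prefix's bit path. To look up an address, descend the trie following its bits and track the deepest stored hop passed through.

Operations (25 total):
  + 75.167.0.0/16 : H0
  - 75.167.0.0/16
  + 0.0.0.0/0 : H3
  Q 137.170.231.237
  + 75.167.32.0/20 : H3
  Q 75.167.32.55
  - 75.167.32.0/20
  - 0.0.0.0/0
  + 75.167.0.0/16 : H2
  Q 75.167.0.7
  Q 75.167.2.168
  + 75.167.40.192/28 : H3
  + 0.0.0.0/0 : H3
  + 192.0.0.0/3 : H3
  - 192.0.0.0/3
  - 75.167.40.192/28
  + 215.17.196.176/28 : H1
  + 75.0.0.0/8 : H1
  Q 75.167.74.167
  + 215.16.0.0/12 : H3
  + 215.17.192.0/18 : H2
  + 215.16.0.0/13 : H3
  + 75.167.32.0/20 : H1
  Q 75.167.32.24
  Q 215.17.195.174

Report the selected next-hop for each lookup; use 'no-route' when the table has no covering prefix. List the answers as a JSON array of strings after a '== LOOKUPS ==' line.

Trace:
  + 75.167.0.0/16 (H0) depth=16
  del 75.167.0.0/16 (clear depth 16)
  + 0.0.0.0/0 (H3) depth=0
  lookup 137.170.231.237: bits ε walk d0:H3 -> H3
  + 75.167.32.0/20 (H3) depth=20
  lookup 75.167.32.55: bits 01001011101001110010 walk d0:H3→d1:-→d2:-→d3:-→d4:-→d5:-→d6:-→d7:-→d8:-→d9:-→d10:-→d11:-→d12:-→d13:-→d14:-→d15:-→d16:-→d17:-→d18:-→d19:-→d20:H3 -> H3
  del 75.167.32.0/20 (clear depth 20)
  del 0.0.0.0/0 (clear depth 0)
  + 75.167.0.0/16 (H2) depth=16
  lookup 75.167.0.7: bits 010010111010011100 walk d0:-→d1:-→d2:-→d3:-→d4:-→d5:-→d6:-→d7:-→d8:-→d9:-→d10:-→d11:-→d12:-→d13:-→d14:-→d15:-→d16:H2→d17:-→d18:- -> H2
  lookup 75.167.2.168: bits 010010111010011100 walk d0:-→d1:-→d2:-→d3:-→d4:-→d5:-→d6:-→d7:-→d8:-→d9:-→d10:-→d11:-→d12:-→d13:-→d14:-→d15:-→d16:H2→d17:-→d18:- -> H2
  + 75.167.40.192/28 (H3) depth=28
  + 0.0.0.0/0 (H3) depth=0
  + 192.0.0.0/3 (H3) depth=3
  del 192.0.0.0/3 (clear depth 3)
  del 75.167.40.192/28 (clear depth 28)
  + 215.17.196.176/28 (H1) depth=28
  + 75.0.0.0/8 (H1) depth=8
  lookup 75.167.74.167: bits 01001011101001110 walk d0:H3→d1:-→d2:-→d3:-→d4:-→d5:-→d6:-→d7:-→d8:H1→d9:-→d10:-→d11:-→d12:-→d13:-→d14:-→d15:-→d16:H2→d17:- -> H2
  + 215.16.0.0/12 (H3) depth=12
  + 215.17.192.0/18 (H2) depth=18
  + 215.16.0.0/13 (H3) depth=13
  + 75.167.32.0/20 (H1) depth=20
  lookup 75.167.32.24: bits 01001011101001110010 walk d0:H3→d1:-→d2:-→d3:-→d4:-→d5:-→d6:-→d7:-→d8:H1→d9:-→d10:-→d11:-→d12:-→d13:-→d14:-→d15:-→d16:H2→d17:-→d18:-→d19:-→d20:H1 -> H1
  lookup 215.17.195.174: bits 110101110001000111000 walk d0:H3→d1:-→d2:-→d3:-→d4:-→d5:-→d6:-→d7:-→d8:-→d9:-→d10:-→d11:-→d12:H3→d13:H3→d14:-→d15:-→d16:-→d17:-→d18:H2→d19:-→d20:-→d21:- -> H2

== LOOKUPS ==
["H3","H3","H2","H2","H2","H1","H2"]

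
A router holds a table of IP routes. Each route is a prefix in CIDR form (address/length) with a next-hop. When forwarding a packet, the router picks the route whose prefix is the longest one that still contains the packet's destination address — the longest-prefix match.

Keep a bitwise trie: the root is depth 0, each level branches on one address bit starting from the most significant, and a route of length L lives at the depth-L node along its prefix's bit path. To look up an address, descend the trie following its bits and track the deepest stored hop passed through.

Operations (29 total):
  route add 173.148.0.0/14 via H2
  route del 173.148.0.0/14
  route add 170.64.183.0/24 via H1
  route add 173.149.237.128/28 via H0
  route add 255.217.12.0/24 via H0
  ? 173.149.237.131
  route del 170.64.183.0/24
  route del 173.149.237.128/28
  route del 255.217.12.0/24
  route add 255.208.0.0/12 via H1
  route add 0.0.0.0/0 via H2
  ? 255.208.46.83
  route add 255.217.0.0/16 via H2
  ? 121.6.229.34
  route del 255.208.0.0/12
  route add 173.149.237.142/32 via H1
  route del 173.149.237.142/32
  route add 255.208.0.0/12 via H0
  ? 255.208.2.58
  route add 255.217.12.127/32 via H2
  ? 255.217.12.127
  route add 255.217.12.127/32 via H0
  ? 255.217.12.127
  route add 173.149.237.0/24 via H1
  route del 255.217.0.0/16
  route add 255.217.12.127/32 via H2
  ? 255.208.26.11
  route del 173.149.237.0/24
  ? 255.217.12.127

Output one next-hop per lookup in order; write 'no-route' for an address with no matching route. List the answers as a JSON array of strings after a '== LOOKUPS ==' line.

Apply in order:
  + 173.148.0.0/14 (H2) depth=14
  del 173.148.0.0/14 (clear depth 14)
  + 170.64.183.0/24 (H1) depth=24
  + 173.149.237.128/28 (H0) depth=28
  + 255.217.12.0/24 (H0) depth=24
  Q 173.149.237.131: descend 1010110110010101111011011000 ; hops seen [H0] ; pick H0
  del 170.64.183.0/24 (clear depth 24)
  del 173.149.237.128/28 (clear depth 28)
  del 255.217.12.0/24 (clear depth 24)
  + 255.208.0.0/12 (H1) depth=12
  + 0.0.0.0/0 (H2) depth=0
  Q 255.208.46.83: descend 111111111101 ; hops seen [H2,H1] ; pick H1
  + 255.217.0.0/16 (H2) depth=16
  Q 121.6.229.34: descend ε ; hops seen [H2] ; pick H2
  del 255.208.0.0/12 (clear depth 12)
  + 173.149.237.142/32 (H1) depth=32
  del 173.149.237.142/32 (clear depth 32)
  + 255.208.0.0/12 (H0) depth=12
  Q 255.208.2.58: descend 111111111101 ; hops seen [H2,H0] ; pick H0
  + 255.217.12.127/32 (H2) depth=32
  Q 255.217.12.127: descend 11111111110110010000110001111111 ; hops seen [H2,H0,H2,H2] ; pick H2
  + 255.217.12.127/32 (H0) depth=32
  Q 255.217.12.127: descend 11111111110110010000110001111111 ; hops seen [H2,H0,H2,H0] ; pick H0
  + 173.149.237.0/24 (H1) depth=24
  del 255.217.0.0/16 (clear depth 16)
  + 255.217.12.127/32 (H2) depth=32
  Q 255.208.26.11: descend 111111111101 ; hops seen [H2,H0] ; pick H0
  del 173.149.237.0/24 (clear depth 24)
  Q 255.217.12.127: descend 11111111110110010000110001111111 ; hops seen [H2,H0,H2] ; pick H2

== LOOKUPS ==
["H0","H1","H2","H0","H2","H0","H0","H2"]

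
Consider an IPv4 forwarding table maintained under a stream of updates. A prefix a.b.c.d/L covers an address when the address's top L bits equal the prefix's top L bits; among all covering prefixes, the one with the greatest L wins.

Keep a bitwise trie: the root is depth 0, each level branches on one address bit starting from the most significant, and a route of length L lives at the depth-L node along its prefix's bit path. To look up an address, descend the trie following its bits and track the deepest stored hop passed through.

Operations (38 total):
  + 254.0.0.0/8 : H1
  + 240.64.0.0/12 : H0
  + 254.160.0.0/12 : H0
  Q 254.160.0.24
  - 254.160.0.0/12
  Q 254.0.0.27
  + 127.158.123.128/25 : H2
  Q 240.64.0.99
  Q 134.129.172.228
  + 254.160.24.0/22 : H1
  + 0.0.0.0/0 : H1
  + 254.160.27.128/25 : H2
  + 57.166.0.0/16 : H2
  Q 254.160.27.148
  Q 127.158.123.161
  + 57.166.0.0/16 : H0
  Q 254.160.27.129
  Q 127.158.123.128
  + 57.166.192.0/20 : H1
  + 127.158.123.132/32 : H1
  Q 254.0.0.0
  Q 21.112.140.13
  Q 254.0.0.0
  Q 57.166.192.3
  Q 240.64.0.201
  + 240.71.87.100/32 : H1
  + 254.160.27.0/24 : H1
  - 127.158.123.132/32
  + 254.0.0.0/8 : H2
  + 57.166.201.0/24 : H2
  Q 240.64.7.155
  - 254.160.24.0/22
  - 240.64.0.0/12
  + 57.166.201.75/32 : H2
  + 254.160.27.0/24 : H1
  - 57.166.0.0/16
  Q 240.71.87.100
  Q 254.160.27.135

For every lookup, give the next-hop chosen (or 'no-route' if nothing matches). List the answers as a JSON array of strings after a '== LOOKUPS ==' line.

Apply in order:
  + 254.0.0.0/8 (H1) depth=8
  + 240.64.0.0/12 (H0) depth=12
  + 254.160.0.0/12 (H0) depth=12
  ? 254.160.0.24  path d0:-→d1:-→d2:-→d3:-→d4:-→d5:-→d6:-→d7:-→d8:H1→d9:-→d10:-→d11:-→d12:H0  best=H0
  - 254.160.0.0/12 clear@12
  ? 254.0.0.27  path d0:-→d1:-→d2:-→d3:-→d4:-→d5:-→d6:-→d7:-→d8:H1  best=H1
  + 127.158.123.128/25 (H2) depth=25
  ? 240.64.0.99  path d0:-→d1:-→d2:-→d3:-→d4:-→d5:-→d6:-→d7:-→d8:-→d9:-→d10:-→d11:-→d12:H0  best=H0
  ? 134.129.172.228  path d0:-→d1:-  best=no-route
  + 254.160.24.0/22 (H1) depth=22
  + 0.0.0.0/0 (H1) depth=0
  + 254.160.27.128/25 (H2) depth=25
  + 57.166.0.0/16 (H2) depth=16
  ? 254.160.27.148  path d0:H1→d1:-→d2:-→d3:-→d4:-→d5:-→d6:-→d7:-→d8:H1→d9:-→d10:-→d11:-→d12:-→d13:-→d14:-→d15:-→d16:-→d17:-→d18:-→d19:-→d20:-→d21:-→d22:H1→d23:-→d24:-→d25:H2  best=H2
  ? 127.158.123.161  path d0:H1→d1:-→d2:-→d3:-→d4:-→d5:-→d6:-→d7:-→d8:-→d9:-→d10:-→d11:-→d12:-→d13:-→d14:-→d15:-→d16:-→d17:-→d18:-→d19:-→d20:-→d21:-→d22:-→d23:-→d24:-→d25:H2  best=H2
  + 57.166.0.0/16 (H0) depth=16
  ? 254.160.27.129  path d0:H1→d1:-→d2:-→d3:-→d4:-→d5:-→d6:-→d7:-→d8:H1→d9:-→d10:-→d11:-→d12:-→d13:-→d14:-→d15:-→d16:-→d17:-→d18:-→d19:-→d20:-→d21:-→d22:H1→d23:-→d24:-→d25:H2  best=H2
  ? 127.158.123.128  path d0:H1→d1:-→d2:-→d3:-→d4:-→d5:-→d6:-→d7:-→d8:-→d9:-→d10:-→d11:-→d12:-→d13:-→d14:-→d15:-→d16:-→d17:-→d18:-→d19:-→d20:-→d21:-→d22:-→d23:-→d24:-→d25:H2  best=H2
  + 57.166.192.0/20 (H1) depth=20
  + 127.158.123.132/32 (H1) depth=32
  ? 254.0.0.0  path d0:H1→d1:-→d2:-→d3:-→d4:-→d5:-→d6:-→d7:-→d8:H1  best=H1
  ? 21.112.140.13  path d0:H1→d1:-→d2:-  best=H1
  ? 254.0.0.0  path d0:H1→d1:-→d2:-→d3:-→d4:-→d5:-→d6:-→d7:-→d8:H1  best=H1
  ? 57.166.192.3  path d0:H1→d1:-→d2:-→d3:-→d4:-→d5:-→d6:-→d7:-→d8:-→d9:-→d10:-→d11:-→d12:-→d13:-→d14:-→d15:-→d16:H0→d17:-→d18:-→d19:-→d20:H1  best=H1
  ? 240.64.0.201  path d0:H1→d1:-→d2:-→d3:-→d4:-→d5:-→d6:-→d7:-→d8:-→d9:-→d10:-→d11:-→d12:H0  best=H0
  + 240.71.87.100/32 (H1) depth=32
  + 254.160.27.0/24 (H1) depth=24
  - 127.158.123.132/32 clear@32
  + 254.0.0.0/8 (H2) depth=8
  + 57.166.201.0/24 (H2) depth=24
  ? 240.64.7.155  path d0:H1→d1:-→d2:-→d3:-→d4:-→d5:-→d6:-→d7:-→d8:-→d9:-→d10:-→d11:-→d12:H0→d13:-  best=H0
  - 254.160.24.0/22 clear@22
  - 240.64.0.0/12 clear@12
  + 57.166.201.75/32 (H2) depth=32
  + 254.160.27.0/24 (H1) depth=24
  - 57.166.0.0/16 clear@16
  ? 240.71.87.100  path d0:H1→d1:-→d2:-→d3:-→d4:-→d5:-→d6:-→d7:-→d8:-→d9:-→d10:-→d11:-→d12:-→d13:-→d14:-→d15:-→d16:-→d17:-→d18:-→d19:-→d20:-→d21:-→d22:-→d23:-→d24:-→d25:-→d26:-→d27:-→d28:-→d29:-→d30:-→d31:-→d32:H1  best=H1
  ? 254.160.27.135  path d0:H1→d1:-→d2:-→d3:-→d4:-→d5:-→d6:-→d7:-→d8:H2→d9:-→d10:-→d11:-→d12:-→d13:-→d14:-→d15:-→d16:-→d17:-→d18:-→d19:-→d20:-→d21:-→d22:-→d23:-→d24:H1→d25:H2  best=H2

== LOOKUPS ==
["H0","H1","H0","no-route","H2","H2","H2","H2","H1","H1","H1","H1","H0","H0","H1","H2"]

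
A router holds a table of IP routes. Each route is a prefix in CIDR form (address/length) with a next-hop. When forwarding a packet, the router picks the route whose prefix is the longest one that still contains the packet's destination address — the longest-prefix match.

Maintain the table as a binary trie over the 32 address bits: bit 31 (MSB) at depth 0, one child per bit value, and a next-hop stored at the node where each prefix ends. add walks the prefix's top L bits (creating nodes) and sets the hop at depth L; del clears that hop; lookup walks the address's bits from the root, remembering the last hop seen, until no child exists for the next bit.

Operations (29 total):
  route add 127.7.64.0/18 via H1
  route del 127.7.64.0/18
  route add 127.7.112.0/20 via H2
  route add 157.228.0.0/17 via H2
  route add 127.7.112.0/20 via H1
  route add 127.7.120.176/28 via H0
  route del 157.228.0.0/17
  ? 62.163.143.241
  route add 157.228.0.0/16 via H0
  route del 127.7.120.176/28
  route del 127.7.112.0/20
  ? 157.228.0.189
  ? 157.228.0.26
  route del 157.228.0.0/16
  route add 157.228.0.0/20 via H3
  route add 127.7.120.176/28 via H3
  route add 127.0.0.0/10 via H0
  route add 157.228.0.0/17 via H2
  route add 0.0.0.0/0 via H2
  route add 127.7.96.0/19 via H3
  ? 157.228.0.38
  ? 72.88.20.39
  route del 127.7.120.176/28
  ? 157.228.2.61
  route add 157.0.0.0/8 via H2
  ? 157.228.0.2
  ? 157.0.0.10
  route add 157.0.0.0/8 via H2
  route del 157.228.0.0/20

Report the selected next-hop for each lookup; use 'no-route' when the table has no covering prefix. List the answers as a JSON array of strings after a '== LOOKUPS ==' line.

Apply in order:
  add 127.7.64.0/18 -> H1 at depth 18
  del 127.7.64.0/18 (clear depth 18)
  add 127.7.112.0/20 -> H2 at depth 20
  add 157.228.0.0/17 -> H2 at depth 17
  add 127.7.112.0/20 -> H1 at depth 20
  add 127.7.120.176/28 -> H0 at depth 28
  del 157.228.0.0/17 (clear depth 17)
  Q 62.163.143.241: descend 0 ; hops seen [∅] ; pick no-route
  add 157.228.0.0/16 -> H0 at depth 16
  del 127.7.120.176/28 (clear depth 28)
  del 127.7.112.0/20 (clear depth 20)
  Q 157.228.0.189: descend 10011101111001000 ; hops seen [H0] ; pick H0
  Q 157.228.0.26: descend 10011101111001000 ; hops seen [H0] ; pick H0
  del 157.228.0.0/16 (clear depth 16)
  add 157.228.0.0/20 -> H3 at depth 20
  add 127.7.120.176/28 -> H3 at depth 28
  add 127.0.0.0/10 -> H0 at depth 10
  add 157.228.0.0/17 -> H2 at depth 17
  add 0.0.0.0/0 -> H2 at depth 0
  add 127.7.96.0/19 -> H3 at depth 19
  Q 157.228.0.38: descend 10011101111001000000 ; hops seen [H2,H2,H3] ; pick H3
  Q 72.88.20.39: descend 01 ; hops seen [H2] ; pick H2
  del 127.7.120.176/28 (clear depth 28)
  Q 157.228.2.61: descend 10011101111001000000 ; hops seen [H2,H2,H3] ; pick H3
  add 157.0.0.0/8 -> H2 at depth 8
  Q 157.228.0.2: descend 10011101111001000000 ; hops seen [H2,H2,H2,H3] ; pick H3
  Q 157.0.0.10: descend 10011101 ; hops seen [H2,H2] ; pick H2
  add 157.0.0.0/8 -> H2 at depth 8
  del 157.228.0.0/20 (clear depth 20)

== LOOKUPS ==
["no-route","H0","H0","H3","H2","H3","H3","H2"]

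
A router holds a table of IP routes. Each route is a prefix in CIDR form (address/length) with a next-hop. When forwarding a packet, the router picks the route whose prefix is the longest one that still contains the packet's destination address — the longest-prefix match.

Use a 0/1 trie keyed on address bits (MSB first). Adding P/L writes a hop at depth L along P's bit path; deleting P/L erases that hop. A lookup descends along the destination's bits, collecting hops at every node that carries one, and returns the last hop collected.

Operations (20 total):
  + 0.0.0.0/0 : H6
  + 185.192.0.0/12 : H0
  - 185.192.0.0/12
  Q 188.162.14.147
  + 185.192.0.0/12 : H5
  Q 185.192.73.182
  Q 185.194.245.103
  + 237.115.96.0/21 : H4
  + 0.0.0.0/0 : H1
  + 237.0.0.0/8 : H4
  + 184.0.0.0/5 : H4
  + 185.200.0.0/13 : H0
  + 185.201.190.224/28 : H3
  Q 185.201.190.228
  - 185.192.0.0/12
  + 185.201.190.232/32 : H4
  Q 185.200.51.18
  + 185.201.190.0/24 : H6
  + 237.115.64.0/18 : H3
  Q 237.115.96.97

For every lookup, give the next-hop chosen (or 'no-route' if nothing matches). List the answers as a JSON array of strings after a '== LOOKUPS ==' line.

Trace:
  add 0.0.0.0/0 -> H6 at depth 0
  add 185.192.0.0/12 -> H0 at depth 12
  - 185.192.0.0/12 clear@12
  ? 188.162.14.147  path d0:H6→d1:-→d2:-→d3:-→d4:-→d5:-  best=H6
  add 185.192.0.0/12 -> H5 at depth 12
  ? 185.192.73.182  path d0:H6→d1:-→d2:-→d3:-→d4:-→d5:-→d6:-→d7:-→d8:-→d9:-→d10:-→d11:-→d12:H5  best=H5
  ? 185.194.245.103  path d0:H6→d1:-→d2:-→d3:-→d4:-→d5:-→d6:-→d7:-→d8:-→d9:-→d10:-→d11:-→d12:H5  best=H5
  add 237.115.96.0/21 -> H4 at depth 21
  add 0.0.0.0/0 -> H1 at depth 0
  add 237.0.0.0/8 -> H4 at depth 8
  add 184.0.0.0/5 -> H4 at depth 5
  add 185.200.0.0/13 -> H0 at depth 13
  add 185.201.190.224/28 -> H3 at depth 28
  ? 185.201.190.228  path d0:H1→d1:-→d2:-→d3:-→d4:-→d5:H4→d6:-→d7:-→d8:-→d9:-→d10:-→d11:-→d12:H5→d13:H0→d14:-→d15:-→d16:-→d17:-→d18:-→d19:-→d20:-→d21:-→d22:-→d23:-→d24:-→d25:-→d26:-→d27:-→d28:H3  best=H3
  - 185.192.0.0/12 clear@12
  add 185.201.190.232/32 -> H4 at depth 32
  ? 185.200.51.18  path d0:H1→d1:-→d2:-→d3:-→d4:-→d5:H4→d6:-→d7:-→d8:-→d9:-→d10:-→d11:-→d12:-→d13:H0→d14:-→d15:-  best=H0
  add 185.201.190.0/24 -> H6 at depth 24
  add 237.115.64.0/18 -> H3 at depth 18
  ? 237.115.96.97  path d0:H1→d1:-→d2:-→d3:-→d4:-→d5:-→d6:-→d7:-→d8:H4→d9:-→d10:-→d11:-→d12:-→d13:-→d14:-→d15:-→d16:-→d17:-→d18:H3→d19:-→d20:-→d21:H4  best=H4

== LOOKUPS ==
["H6","H5","H5","H3","H0","H4"]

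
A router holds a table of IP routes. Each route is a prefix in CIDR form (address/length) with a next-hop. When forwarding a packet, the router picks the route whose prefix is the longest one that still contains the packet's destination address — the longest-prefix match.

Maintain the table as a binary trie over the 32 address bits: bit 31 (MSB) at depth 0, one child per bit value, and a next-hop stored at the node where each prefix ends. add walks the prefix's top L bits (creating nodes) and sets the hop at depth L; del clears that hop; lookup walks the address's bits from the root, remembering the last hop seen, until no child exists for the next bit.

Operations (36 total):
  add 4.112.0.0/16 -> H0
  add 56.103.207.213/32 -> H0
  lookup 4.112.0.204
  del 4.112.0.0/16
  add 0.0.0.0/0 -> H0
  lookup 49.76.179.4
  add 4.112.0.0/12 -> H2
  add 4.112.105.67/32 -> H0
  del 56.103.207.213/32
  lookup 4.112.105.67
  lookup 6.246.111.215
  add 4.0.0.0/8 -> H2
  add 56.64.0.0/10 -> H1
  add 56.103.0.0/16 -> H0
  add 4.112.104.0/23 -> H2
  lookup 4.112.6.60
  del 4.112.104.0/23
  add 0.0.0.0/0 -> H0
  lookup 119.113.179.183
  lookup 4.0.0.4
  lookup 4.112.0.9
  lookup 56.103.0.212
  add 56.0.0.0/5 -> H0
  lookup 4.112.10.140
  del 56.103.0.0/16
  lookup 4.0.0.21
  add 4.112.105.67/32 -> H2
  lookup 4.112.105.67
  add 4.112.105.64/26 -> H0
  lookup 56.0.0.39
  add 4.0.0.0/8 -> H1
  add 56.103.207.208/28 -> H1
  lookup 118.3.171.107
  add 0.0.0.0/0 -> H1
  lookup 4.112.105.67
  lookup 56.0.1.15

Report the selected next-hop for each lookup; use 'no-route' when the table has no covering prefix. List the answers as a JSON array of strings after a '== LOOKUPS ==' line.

Apply in order:
  add 4.112.0.0/16 -> H0 at depth 16
  add 56.103.207.213/32 -> H0 at depth 32
  lookup 4.112.0.204: bits 0000010001110000 walk d0:-→d1:-→d2:-→d3:-→d4:-→d5:-→d6:-→d7:-→d8:-→d9:-→d10:-→d11:-→d12:-→d13:-→d14:-→d15:-→d16:H0 -> H0
  - 4.112.0.0/16 clear@16
  add 0.0.0.0/0 -> H0 at depth 0
  lookup 49.76.179.4: bits 0011 walk d0:H0→d1:-→d2:-→d3:-→d4:- -> H0
  add 4.112.0.0/12 -> H2 at depth 12
  add 4.112.105.67/32 -> H0 at depth 32
  - 56.103.207.213/32 clear@32
  lookup 4.112.105.67: bits 00000100011100000110100101000011 walk d0:H0→d1:-→d2:-→d3:-→d4:-→d5:-→d6:-→d7:-→d8:-→d9:-→d10:-→d11:-→d12:H2→d13:-→d14:-→d15:-→d16:-→d17:-→d18:-→d19:-→d20:-→d21:-→d22:-→d23:-→d24:-→d25:-→d26:-→d27:-→d28:-→d29:-→d30:-→d31:-→d32:H0 -> H0
  lookup 6.246.111.215: bits 000001 walk d0:H0→d1:-→d2:-→d3:-→d4:-→d5:-→d6:- -> H0
  add 4.0.0.0/8 -> H2 at depth 8
  add 56.64.0.0/10 -> H1 at depth 10
  add 56.103.0.0/16 -> H0 at depth 16
  add 4.112.104.0/23 -> H2 at depth 23
  lookup 4.112.6.60: bits 00000100011100000 walk d0:H0→d1:-→d2:-→d3:-→d4:-→d5:-→d6:-→d7:-→d8:H2→d9:-→d10:-→d11:-→d12:H2→d13:-→d14:-→d15:-→d16:-→d17:- -> H2
  - 4.112.104.0/23 clear@23
  add 0.0.0.0/0 -> H0 at depth 0
  lookup 119.113.179.183: bits 0 walk d0:H0→d1:- -> H0
  lookup 4.0.0.4: bits 000001000 walk d0:H0→d1:-→d2:-→d3:-→d4:-→d5:-→d6:-→d7:-→d8:H2→d9:- -> H2
  lookup 4.112.0.9: bits 00000100011100000 walk d0:H0→d1:-→d2:-→d3:-→d4:-→d5:-→d6:-→d7:-→d8:H2→d9:-→d10:-→d11:-→d12:H2→d13:-→d14:-→d15:-→d16:-→d17:- -> H2
  lookup 56.103.0.212: bits 0011100001100111 walk d0:H0→d1:-→d2:-→d3:-→d4:-→d5:-→d6:-→d7:-→d8:-→d9:-→d10:H1→d11:-→d12:-→d13:-→d14:-→d15:-→d16:H0 -> H0
  add 56.0.0.0/5 -> H0 at depth 5
  lookup 4.112.10.140: bits 00000100011100000 walk d0:H0→d1:-→d2:-→d3:-→d4:-→d5:-→d6:-→d7:-→d8:H2→d9:-→d10:-→d11:-→d12:H2→d13:-→d14:-→d15:-→d16:-→d17:- -> H2
  - 56.103.0.0/16 clear@16
  lookup 4.0.0.21: bits 000001000 walk d0:H0→d1:-→d2:-→d3:-→d4:-→d5:-→d6:-→d7:-→d8:H2→d9:- -> H2
  add 4.112.105.67/32 -> H2 at depth 32
  lookup 4.112.105.67: bits 00000100011100000110100101000011 walk d0:H0→d1:-→d2:-→d3:-→d4:-→d5:-→d6:-→d7:-→d8:H2→d9:-→d10:-→d11:-→d12:H2→d13:-→d14:-→d15:-→d16:-→d17:-→d18:-→d19:-→d20:-→d21:-→d22:-→d23:-→d24:-→d25:-→d26:-→d27:-→d28:-→d29:-→d30:-→d31:-→d32:H2 -> H2
  add 4.112.105.64/26 -> H0 at depth 26
  lookup 56.0.0.39: bits 001110000 walk d0:H0→d1:-→d2:-→d3:-→d4:-→d5:H0→d6:-→d7:-→d8:-→d9:- -> H0
  add 4.0.0.0/8 -> H1 at depth 8
  add 56.103.207.208/28 -> H1 at depth 28
  lookup 118.3.171.107: bits 0 walk d0:H0→d1:- -> H0
  add 0.0.0.0/0 -> H1 at depth 0
  lookup 4.112.105.67: bits 00000100011100000110100101000011 walk d0:H1→d1:-→d2:-→d3:-→d4:-→d5:-→d6:-→d7:-→d8:H1→d9:-→d10:-→d11:-→d12:H2→d13:-→d14:-→d15:-→d16:-→d17:-→d18:-→d19:-→d20:-→d21:-→d22:-→d23:-→d24:-→d25:-→d26:H0→d27:-→d28:-→d29:-→d30:-→d31:-→d32:H2 -> H2
  lookup 56.0.1.15: bits 001110000 walk d0:H1→d1:-→d2:-→d3:-→d4:-→d5:H0→d6:-→d7:-→d8:-→d9:- -> H0

== LOOKUPS ==
["H0","H0","H0","H0","H2","H0","H2","H2","H0","H2","H2","H2","H0","H0","H2","H0"]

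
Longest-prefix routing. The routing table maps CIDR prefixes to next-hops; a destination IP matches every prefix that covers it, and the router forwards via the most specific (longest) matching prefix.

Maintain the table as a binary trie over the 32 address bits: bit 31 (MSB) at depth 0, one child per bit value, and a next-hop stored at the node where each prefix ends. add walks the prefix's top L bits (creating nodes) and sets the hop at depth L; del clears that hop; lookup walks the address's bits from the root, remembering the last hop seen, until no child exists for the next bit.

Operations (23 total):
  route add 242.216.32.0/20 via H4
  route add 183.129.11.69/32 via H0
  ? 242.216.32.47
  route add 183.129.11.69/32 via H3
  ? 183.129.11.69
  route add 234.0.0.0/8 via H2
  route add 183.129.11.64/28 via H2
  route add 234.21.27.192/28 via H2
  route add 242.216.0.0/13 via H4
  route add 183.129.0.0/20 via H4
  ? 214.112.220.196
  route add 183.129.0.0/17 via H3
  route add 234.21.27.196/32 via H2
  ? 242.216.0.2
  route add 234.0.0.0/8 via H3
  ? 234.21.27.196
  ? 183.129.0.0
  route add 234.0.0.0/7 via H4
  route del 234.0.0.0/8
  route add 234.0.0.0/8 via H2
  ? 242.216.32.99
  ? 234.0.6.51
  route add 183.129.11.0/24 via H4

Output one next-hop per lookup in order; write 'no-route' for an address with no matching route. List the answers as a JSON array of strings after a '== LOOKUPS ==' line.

Trace:
  + 242.216.32.0/20 (H4) depth=20
  + 183.129.11.69/32 (H0) depth=32
  ? 242.216.32.47  path d0:-→d1:-→d2:-→d3:-→d4:-→d5:-→d6:-→d7:-→d8:-→d9:-→d10:-→d11:-→d12:-→d13:-→d14:-→d15:-→d16:-→d17:-→d18:-→d19:-→d20:H4  best=H4
  + 183.129.11.69/32 (H3) depth=32
  ? 183.129.11.69  path d0:-→d1:-→d2:-→d3:-→d4:-→d5:-→d6:-→d7:-→d8:-→d9:-→d10:-→d11:-→d12:-→d13:-→d14:-→d15:-→d16:-→d17:-→d18:-→d19:-→d20:-→d21:-→d22:-→d23:-→d24:-→d25:-→d26:-→d27:-→d28:-→d29:-→d30:-→d31:-→d32:H3  best=H3
  + 234.0.0.0/8 (H2) depth=8
  + 183.129.11.64/28 (H2) depth=28
  + 234.21.27.192/28 (H2) depth=28
  + 242.216.0.0/13 (H4) depth=13
  + 183.129.0.0/20 (H4) depth=20
  ? 214.112.220.196  path d0:-→d1:-→d2:-  best=no-route
  + 183.129.0.0/17 (H3) depth=17
  + 234.21.27.196/32 (H2) depth=32
  ? 242.216.0.2  path d0:-→d1:-→d2:-→d3:-→d4:-→d5:-→d6:-→d7:-→d8:-→d9:-→d10:-→d11:-→d12:-→d13:H4→d14:-→d15:-→d16:-→d17:-→d18:-  best=H4
  + 234.0.0.0/8 (H3) depth=8
  ? 234.21.27.196  path d0:-→d1:-→d2:-→d3:-→d4:-→d5:-→d6:-→d7:-→d8:H3→d9:-→d10:-→d11:-→d12:-→d13:-→d14:-→d15:-→d16:-→d17:-→d18:-→d19:-→d20:-→d21:-→d22:-→d23:-→d24:-→d25:-→d26:-→d27:-→d28:H2→d29:-→d30:-→d31:-→d32:H2  best=H2
  ? 183.129.0.0  path d0:-→d1:-→d2:-→d3:-→d4:-→d5:-→d6:-→d7:-→d8:-→d9:-→d10:-→d11:-→d12:-→d13:-→d14:-→d15:-→d16:-→d17:H3→d18:-→d19:-→d20:H4  best=H4
  + 234.0.0.0/7 (H4) depth=7
  - 234.0.0.0/8 clear@8
  + 234.0.0.0/8 (H2) depth=8
  ? 242.216.32.99  path d0:-→d1:-→d2:-→d3:-→d4:-→d5:-→d6:-→d7:-→d8:-→d9:-→d10:-→d11:-→d12:-→d13:H4→d14:-→d15:-→d16:-→d17:-→d18:-→d19:-→d20:H4  best=H4
  ? 234.0.6.51  path d0:-→d1:-→d2:-→d3:-→d4:-→d5:-→d6:-→d7:H4→d8:H2→d9:-→d10:-→d11:-  best=H2
  + 183.129.11.0/24 (H4) depth=24

== LOOKUPS ==
["H4","H3","no-route","H4","H2","H4","H4","H2"]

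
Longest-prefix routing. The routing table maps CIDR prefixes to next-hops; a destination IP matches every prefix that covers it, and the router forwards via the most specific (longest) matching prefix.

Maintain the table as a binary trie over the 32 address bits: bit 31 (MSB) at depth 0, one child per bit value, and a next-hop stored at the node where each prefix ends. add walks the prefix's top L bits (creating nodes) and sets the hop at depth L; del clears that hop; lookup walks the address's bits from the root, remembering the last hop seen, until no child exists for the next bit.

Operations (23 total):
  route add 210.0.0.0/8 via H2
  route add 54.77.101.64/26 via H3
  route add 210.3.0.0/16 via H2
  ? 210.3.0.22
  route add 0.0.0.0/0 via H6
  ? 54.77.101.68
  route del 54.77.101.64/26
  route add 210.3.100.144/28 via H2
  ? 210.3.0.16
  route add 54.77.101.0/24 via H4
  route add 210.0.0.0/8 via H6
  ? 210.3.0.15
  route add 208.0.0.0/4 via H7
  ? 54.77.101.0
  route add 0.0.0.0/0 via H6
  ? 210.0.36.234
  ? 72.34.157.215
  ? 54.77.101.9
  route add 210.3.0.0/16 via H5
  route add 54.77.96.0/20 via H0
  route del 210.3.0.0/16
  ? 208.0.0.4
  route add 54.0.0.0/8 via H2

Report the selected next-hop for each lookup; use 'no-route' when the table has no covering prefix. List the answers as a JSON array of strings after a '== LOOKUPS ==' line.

Apply in order:
  add 210.0.0.0/8 -> H2 at depth 8
  add 54.77.101.64/26 -> H3 at depth 26
  add 210.3.0.0/16 -> H2 at depth 16
  ? 210.3.0.22  path d0:-→d1:-→d2:-→d3:-→d4:-→d5:-→d6:-→d7:-→d8:H2→d9:-→d10:-→d11:-→d12:-→d13:-→d14:-→d15:-→d16:H2  best=H2
  add 0.0.0.0/0 -> H6 at depth 0
  ? 54.77.101.68  path d0:H6→d1:-→d2:-→d3:-→d4:-→d5:-→d6:-→d7:-→d8:-→d9:-→d10:-→d11:-→d12:-→d13:-→d14:-→d15:-→d16:-→d17:-→d18:-→d19:-→d20:-→d21:-→d22:-→d23:-→d24:-→d25:-→d26:H3  best=H3
  - 54.77.101.64/26 clear@26
  add 210.3.100.144/28 -> H2 at depth 28
  ? 210.3.0.16  path d0:H6→d1:-→d2:-→d3:-→d4:-→d5:-→d6:-→d7:-→d8:H2→d9:-→d10:-→d11:-→d12:-→d13:-→d14:-→d15:-→d16:H2→d17:-  best=H2
  add 54.77.101.0/24 -> H4 at depth 24
  add 210.0.0.0/8 -> H6 at depth 8
  ? 210.3.0.15  path d0:H6→d1:-→d2:-→d3:-→d4:-→d5:-→d6:-→d7:-→d8:H6→d9:-→d10:-→d11:-→d12:-→d13:-→d14:-→d15:-→d16:H2→d17:-  best=H2
  add 208.0.0.0/4 -> H7 at depth 4
  ? 54.77.101.0  path d0:H6→d1:-→d2:-→d3:-→d4:-→d5:-→d6:-→d7:-→d8:-→d9:-→d10:-→d11:-→d12:-→d13:-→d14:-→d15:-→d16:-→d17:-→d18:-→d19:-→d20:-→d21:-→d22:-→d23:-→d24:H4→d25:-  best=H4
  add 0.0.0.0/0 -> H6 at depth 0
  ? 210.0.36.234  path d0:H6→d1:-→d2:-→d3:-→d4:H7→d5:-→d6:-→d7:-→d8:H6→d9:-→d10:-→d11:-→d12:-→d13:-→d14:-  best=H6
  ? 72.34.157.215  path d0:H6→d1:-  best=H6
  ? 54.77.101.9  path d0:H6→d1:-→d2:-→d3:-→d4:-→d5:-→d6:-→d7:-→d8:-→d9:-→d10:-→d11:-→d12:-→d13:-→d14:-→d15:-→d16:-→d17:-→d18:-→d19:-→d20:-→d21:-→d22:-→d23:-→d24:H4→d25:-  best=H4
  add 210.3.0.0/16 -> H5 at depth 16
  add 54.77.96.0/20 -> H0 at depth 20
  - 210.3.0.0/16 clear@16
  ? 208.0.0.4  path d0:H6→d1:-→d2:-→d3:-→d4:H7→d5:-→d6:-  best=H7
  add 54.0.0.0/8 -> H2 at depth 8

== LOOKUPS ==
["H2","H3","H2","H2","H4","H6","H6","H4","H7"]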